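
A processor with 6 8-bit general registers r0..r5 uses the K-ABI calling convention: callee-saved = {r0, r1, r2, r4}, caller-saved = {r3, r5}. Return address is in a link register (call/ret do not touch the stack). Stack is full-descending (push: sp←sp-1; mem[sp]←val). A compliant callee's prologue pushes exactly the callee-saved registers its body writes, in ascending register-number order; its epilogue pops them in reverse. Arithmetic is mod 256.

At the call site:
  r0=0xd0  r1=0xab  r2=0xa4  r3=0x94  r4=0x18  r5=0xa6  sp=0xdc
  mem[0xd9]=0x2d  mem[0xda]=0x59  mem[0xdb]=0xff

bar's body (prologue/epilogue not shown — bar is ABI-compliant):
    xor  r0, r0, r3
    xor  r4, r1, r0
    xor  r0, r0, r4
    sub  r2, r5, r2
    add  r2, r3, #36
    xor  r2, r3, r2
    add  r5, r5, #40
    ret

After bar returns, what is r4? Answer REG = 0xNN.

prologue: push r0 → mem[0xdb]=0xd0, sp=0xdb
prologue: push r2 → mem[0xda]=0xa4, sp=0xda
prologue: push r4 → mem[0xd9]=0x18, sp=0xd9
body[0] xor  r0, r0, r3 → r0=0x44
body[1] xor  r4, r1, r0 → r4=0xef
body[2] xor  r0, r0, r4 → r0=0xab
body[3] sub  r2, r5, r2 → r2=0x02
body[4] add  r2, r3, #36 → r2=0xb8
body[5] xor  r2, r3, r2 → r2=0x2c
body[6] add  r5, r5, #40 → r5=0xce
epilogue: pop r4=0x18, sp=0xda
epilogue: pop r2=0xa4, sp=0xdb
epilogue: pop r0=0xd0, sp=0xdc
r4 is callee-saved → restored

REG = 0x18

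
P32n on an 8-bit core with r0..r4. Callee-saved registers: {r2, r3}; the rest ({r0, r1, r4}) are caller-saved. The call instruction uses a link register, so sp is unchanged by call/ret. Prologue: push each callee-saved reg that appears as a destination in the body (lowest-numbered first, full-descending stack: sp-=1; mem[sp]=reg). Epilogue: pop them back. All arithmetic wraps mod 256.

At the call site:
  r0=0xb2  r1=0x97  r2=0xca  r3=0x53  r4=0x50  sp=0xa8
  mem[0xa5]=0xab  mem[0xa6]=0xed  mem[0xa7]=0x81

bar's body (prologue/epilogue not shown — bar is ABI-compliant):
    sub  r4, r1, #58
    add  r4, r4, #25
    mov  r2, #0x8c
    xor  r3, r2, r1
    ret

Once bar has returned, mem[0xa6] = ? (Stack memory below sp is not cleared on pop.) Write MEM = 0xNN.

MEM = 0x53

prologue: push r2 -> mem[0xa7]=0xca, sp=0xa7
prologue: push r3 -> mem[0xa6]=0x53, sp=0xa6
body[0] sub  r4, r1, #58 -> r4=0x5d
body[1] add  r4, r4, #25 -> r4=0x76
body[2] mov  r2, #0x8c -> r2=0x8c
body[3] xor  r3, r2, r1 -> r3=0x1b
epilogue: pop r3=0x53, sp=0xa7
epilogue: pop r2=0xca, sp=0xa8
prologue pushed ['r2', 'r3'] at ['0xa7', '0xa6']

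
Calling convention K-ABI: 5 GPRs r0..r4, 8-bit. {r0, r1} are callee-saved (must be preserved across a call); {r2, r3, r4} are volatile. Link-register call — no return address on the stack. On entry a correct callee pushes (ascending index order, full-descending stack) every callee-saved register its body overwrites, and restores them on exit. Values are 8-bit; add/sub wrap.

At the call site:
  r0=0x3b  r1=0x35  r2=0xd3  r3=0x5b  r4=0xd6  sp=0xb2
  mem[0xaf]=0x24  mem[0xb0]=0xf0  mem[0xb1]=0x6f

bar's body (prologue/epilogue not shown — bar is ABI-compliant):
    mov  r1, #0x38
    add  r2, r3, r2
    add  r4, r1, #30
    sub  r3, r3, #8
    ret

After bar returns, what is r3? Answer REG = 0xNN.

prologue: push r1 -> mem[0xb1]=0x35, sp=0xb1
body[0] mov  r1, #0x38 -> r1=0x38
body[1] add  r2, r3, r2 -> r2=0x2e
body[2] add  r4, r1, #30 -> r4=0x56
body[3] sub  r3, r3, #8 -> r3=0x53
epilogue: pop r1=0x35, sp=0xb2
r3 is caller-saved -> body value

REG = 0x53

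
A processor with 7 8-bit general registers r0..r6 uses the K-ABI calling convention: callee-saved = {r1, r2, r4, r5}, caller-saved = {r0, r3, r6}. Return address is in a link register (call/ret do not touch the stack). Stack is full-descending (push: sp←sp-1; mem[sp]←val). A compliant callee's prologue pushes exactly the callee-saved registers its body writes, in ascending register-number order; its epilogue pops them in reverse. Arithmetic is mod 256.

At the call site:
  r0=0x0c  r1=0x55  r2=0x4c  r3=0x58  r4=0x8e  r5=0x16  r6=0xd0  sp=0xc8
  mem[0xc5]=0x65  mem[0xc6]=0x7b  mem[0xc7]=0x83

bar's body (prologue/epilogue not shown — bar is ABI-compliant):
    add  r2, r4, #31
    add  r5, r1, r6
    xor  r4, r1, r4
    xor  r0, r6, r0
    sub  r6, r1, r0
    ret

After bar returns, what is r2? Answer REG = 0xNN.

REG = 0x4c

prologue: push r2 -> mem[0xc7]=0x4c, sp=0xc7
prologue: push r4 -> mem[0xc6]=0x8e, sp=0xc6
prologue: push r5 -> mem[0xc5]=0x16, sp=0xc5
body[0] add  r2, r4, #31 -> r2=0xad
body[1] add  r5, r1, r6 -> r5=0x25
body[2] xor  r4, r1, r4 -> r4=0xdb
body[3] xor  r0, r6, r0 -> r0=0xdc
body[4] sub  r6, r1, r0 -> r6=0x79
epilogue: pop r5=0x16, sp=0xc6
epilogue: pop r4=0x8e, sp=0xc7
epilogue: pop r2=0x4c, sp=0xc8
r2 is callee-saved -> restored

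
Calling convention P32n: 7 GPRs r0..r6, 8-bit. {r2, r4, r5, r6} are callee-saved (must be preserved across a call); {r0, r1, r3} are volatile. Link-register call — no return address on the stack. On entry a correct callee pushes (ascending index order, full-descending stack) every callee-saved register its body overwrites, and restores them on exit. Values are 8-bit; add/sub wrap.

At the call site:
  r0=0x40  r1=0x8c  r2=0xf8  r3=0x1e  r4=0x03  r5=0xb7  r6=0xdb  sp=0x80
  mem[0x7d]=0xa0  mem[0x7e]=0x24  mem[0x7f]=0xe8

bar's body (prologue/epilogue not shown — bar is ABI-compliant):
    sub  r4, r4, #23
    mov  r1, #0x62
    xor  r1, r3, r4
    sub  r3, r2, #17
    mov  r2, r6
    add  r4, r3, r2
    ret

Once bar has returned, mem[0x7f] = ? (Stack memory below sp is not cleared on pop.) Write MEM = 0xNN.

MEM = 0xf8

prologue: push r2 → mem[0x7f]=0xf8, sp=0x7f
prologue: push r4 → mem[0x7e]=0x03, sp=0x7e
body[0] sub  r4, r4, #23 → r4=0xec
body[1] mov  r1, #0x62 → r1=0x62
body[2] xor  r1, r3, r4 → r1=0xf2
body[3] sub  r3, r2, #17 → r3=0xe7
body[4] mov  r2, r6 → r2=0xdb
body[5] add  r4, r3, r2 → r4=0xc2
epilogue: pop r4=0x03, sp=0x7f
epilogue: pop r2=0xf8, sp=0x80
prologue pushed ['r2', 'r4'] at ['0x7f', '0x7e']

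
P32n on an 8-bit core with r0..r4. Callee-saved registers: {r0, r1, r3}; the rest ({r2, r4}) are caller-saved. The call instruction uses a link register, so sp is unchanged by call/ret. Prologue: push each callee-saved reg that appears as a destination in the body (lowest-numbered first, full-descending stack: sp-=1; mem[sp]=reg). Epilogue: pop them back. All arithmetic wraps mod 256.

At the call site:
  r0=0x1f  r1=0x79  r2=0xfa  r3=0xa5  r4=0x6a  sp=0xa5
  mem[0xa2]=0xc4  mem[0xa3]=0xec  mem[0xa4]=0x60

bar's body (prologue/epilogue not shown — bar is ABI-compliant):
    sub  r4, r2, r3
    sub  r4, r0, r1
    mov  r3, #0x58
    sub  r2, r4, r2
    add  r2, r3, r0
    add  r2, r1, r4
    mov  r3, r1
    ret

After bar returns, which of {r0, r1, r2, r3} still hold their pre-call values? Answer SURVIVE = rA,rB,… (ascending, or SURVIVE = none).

SURVIVE = r0,r1,r3

prologue: push r3 → mem[0xa4]=0xa5, sp=0xa4
body[0] sub  r4, r2, r3 → r4=0x55
body[1] sub  r4, r0, r1 → r4=0xa6
body[2] mov  r3, #0x58 → r3=0x58
body[3] sub  r2, r4, r2 → r2=0xac
body[4] add  r2, r3, r0 → r2=0x77
body[5] add  r2, r1, r4 → r2=0x1f
body[6] mov  r3, r1 → r3=0x79
epilogue: pop r3=0xa5, sp=0xa5
r0: callee-saved, written=False
r1: callee-saved, written=False
r2: caller-saved, written=True
r3: callee-saved, written=True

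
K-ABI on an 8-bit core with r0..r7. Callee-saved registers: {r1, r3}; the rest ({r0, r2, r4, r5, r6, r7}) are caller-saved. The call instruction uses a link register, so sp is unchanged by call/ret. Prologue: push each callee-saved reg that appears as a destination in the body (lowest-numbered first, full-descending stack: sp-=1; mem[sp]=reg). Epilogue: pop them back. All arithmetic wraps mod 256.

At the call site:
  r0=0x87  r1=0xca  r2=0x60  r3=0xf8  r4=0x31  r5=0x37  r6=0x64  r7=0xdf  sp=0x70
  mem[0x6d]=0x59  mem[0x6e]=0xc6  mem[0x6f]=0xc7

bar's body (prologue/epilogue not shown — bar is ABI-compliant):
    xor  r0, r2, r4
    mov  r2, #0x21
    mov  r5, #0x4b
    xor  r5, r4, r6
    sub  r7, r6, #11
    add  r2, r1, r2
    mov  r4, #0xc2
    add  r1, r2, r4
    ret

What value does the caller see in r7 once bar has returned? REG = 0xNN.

REG = 0x59

prologue: push r1 -> mem[0x6f]=0xca, sp=0x6f
body[0] xor  r0, r2, r4 -> r0=0x51
body[1] mov  r2, #0x21 -> r2=0x21
body[2] mov  r5, #0x4b -> r5=0x4b
body[3] xor  r5, r4, r6 -> r5=0x55
body[4] sub  r7, r6, #11 -> r7=0x59
body[5] add  r2, r1, r2 -> r2=0xeb
body[6] mov  r4, #0xc2 -> r4=0xc2
body[7] add  r1, r2, r4 -> r1=0xad
epilogue: pop r1=0xca, sp=0x70
r7 is caller-saved -> body value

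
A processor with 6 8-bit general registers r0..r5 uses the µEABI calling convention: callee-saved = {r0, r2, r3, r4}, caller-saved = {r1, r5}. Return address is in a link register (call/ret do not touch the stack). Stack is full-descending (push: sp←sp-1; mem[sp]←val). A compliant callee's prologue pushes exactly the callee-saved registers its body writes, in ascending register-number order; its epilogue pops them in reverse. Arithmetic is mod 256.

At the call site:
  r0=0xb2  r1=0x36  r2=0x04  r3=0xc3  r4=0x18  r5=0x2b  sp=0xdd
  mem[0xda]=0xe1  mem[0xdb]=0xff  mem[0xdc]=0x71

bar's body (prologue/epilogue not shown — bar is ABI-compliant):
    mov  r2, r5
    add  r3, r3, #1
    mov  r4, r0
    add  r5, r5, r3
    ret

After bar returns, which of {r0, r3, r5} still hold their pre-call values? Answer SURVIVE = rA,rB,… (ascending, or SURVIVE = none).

prologue: push r2 -> mem[0xdc]=0x04, sp=0xdc
prologue: push r3 -> mem[0xdb]=0xc3, sp=0xdb
prologue: push r4 -> mem[0xda]=0x18, sp=0xda
body[0] mov  r2, r5 -> r2=0x2b
body[1] add  r3, r3, #1 -> r3=0xc4
body[2] mov  r4, r0 -> r4=0xb2
body[3] add  r5, r5, r3 -> r5=0xef
epilogue: pop r4=0x18, sp=0xdb
epilogue: pop r3=0xc3, sp=0xdc
epilogue: pop r2=0x04, sp=0xdd
r0: callee-saved, written=False
r3: callee-saved, written=True
r5: caller-saved, written=True

SURVIVE = r0,r3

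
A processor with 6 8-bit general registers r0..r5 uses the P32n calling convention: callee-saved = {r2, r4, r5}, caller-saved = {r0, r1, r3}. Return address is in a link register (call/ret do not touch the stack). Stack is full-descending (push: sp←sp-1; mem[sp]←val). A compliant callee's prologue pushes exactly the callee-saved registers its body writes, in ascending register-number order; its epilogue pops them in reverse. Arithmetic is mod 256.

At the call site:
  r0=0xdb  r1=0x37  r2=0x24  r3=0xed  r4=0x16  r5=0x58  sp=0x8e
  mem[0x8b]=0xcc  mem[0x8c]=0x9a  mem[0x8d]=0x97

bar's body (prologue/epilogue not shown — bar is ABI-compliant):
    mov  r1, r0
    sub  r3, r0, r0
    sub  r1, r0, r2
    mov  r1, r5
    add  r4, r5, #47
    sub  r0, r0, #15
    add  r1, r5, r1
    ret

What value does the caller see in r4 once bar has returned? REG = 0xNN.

prologue: push r4 -> mem[0x8d]=0x16, sp=0x8d
body[0] mov  r1, r0 -> r1=0xdb
body[1] sub  r3, r0, r0 -> r3=0x00
body[2] sub  r1, r0, r2 -> r1=0xb7
body[3] mov  r1, r5 -> r1=0x58
body[4] add  r4, r5, #47 -> r4=0x87
body[5] sub  r0, r0, #15 -> r0=0xcc
body[6] add  r1, r5, r1 -> r1=0xb0
epilogue: pop r4=0x16, sp=0x8e
r4 is callee-saved -> restored

REG = 0x16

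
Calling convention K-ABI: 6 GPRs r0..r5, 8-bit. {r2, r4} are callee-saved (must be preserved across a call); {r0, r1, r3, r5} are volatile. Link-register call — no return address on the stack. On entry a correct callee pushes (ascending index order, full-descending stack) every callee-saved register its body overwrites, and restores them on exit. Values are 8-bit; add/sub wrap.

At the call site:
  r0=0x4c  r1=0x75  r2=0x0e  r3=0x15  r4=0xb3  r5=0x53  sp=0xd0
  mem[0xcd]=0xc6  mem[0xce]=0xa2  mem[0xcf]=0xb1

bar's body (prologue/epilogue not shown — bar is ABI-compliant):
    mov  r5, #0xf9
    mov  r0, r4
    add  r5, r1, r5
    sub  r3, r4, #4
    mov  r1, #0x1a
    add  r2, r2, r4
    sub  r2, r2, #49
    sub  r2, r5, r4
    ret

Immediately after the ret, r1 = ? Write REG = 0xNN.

REG = 0x1a

prologue: push r2 → mem[0xcf]=0x0e, sp=0xcf
body[0] mov  r5, #0xf9 → r5=0xf9
body[1] mov  r0, r4 → r0=0xb3
body[2] add  r5, r1, r5 → r5=0x6e
body[3] sub  r3, r4, #4 → r3=0xaf
body[4] mov  r1, #0x1a → r1=0x1a
body[5] add  r2, r2, r4 → r2=0xc1
body[6] sub  r2, r2, #49 → r2=0x90
body[7] sub  r2, r5, r4 → r2=0xbb
epilogue: pop r2=0x0e, sp=0xd0
r1 is caller-saved → body value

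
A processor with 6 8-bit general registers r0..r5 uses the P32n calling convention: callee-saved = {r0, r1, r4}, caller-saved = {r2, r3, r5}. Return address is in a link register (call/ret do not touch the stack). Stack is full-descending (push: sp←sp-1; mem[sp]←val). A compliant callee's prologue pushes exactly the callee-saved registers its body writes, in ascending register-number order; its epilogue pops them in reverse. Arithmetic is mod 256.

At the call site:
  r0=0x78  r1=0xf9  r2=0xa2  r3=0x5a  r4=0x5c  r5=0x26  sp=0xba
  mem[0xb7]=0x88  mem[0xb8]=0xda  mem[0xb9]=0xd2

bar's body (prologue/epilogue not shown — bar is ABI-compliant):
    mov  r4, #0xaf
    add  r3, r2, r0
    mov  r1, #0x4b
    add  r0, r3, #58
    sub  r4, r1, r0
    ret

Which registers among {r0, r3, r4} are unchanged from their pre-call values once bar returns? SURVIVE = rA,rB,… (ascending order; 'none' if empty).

SURVIVE = r0,r4

prologue: push r0 -> mem[0xb9]=0x78, sp=0xb9
prologue: push r1 -> mem[0xb8]=0xf9, sp=0xb8
prologue: push r4 -> mem[0xb7]=0x5c, sp=0xb7
body[0] mov  r4, #0xaf -> r4=0xaf
body[1] add  r3, r2, r0 -> r3=0x1a
body[2] mov  r1, #0x4b -> r1=0x4b
body[3] add  r0, r3, #58 -> r0=0x54
body[4] sub  r4, r1, r0 -> r4=0xf7
epilogue: pop r4=0x5c, sp=0xb8
epilogue: pop r1=0xf9, sp=0xb9
epilogue: pop r0=0x78, sp=0xba
r0: callee-saved, written=True
r3: caller-saved, written=True
r4: callee-saved, written=True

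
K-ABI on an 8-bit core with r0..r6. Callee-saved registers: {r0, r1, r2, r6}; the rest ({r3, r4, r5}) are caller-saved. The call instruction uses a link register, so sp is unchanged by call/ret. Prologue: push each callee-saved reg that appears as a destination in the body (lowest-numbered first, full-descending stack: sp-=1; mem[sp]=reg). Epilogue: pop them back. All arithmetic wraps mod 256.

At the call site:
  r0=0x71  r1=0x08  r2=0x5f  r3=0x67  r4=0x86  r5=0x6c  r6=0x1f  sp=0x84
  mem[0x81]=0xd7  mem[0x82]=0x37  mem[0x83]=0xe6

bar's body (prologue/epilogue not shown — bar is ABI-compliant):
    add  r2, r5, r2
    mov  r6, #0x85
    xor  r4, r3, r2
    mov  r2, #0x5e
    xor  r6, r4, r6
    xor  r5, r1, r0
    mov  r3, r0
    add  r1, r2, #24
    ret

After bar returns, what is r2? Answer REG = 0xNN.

REG = 0x5f

prologue: push r1 → mem[0x83]=0x08, sp=0x83
prologue: push r2 → mem[0x82]=0x5f, sp=0x82
prologue: push r6 → mem[0x81]=0x1f, sp=0x81
body[0] add  r2, r5, r2 → r2=0xcb
body[1] mov  r6, #0x85 → r6=0x85
body[2] xor  r4, r3, r2 → r4=0xac
body[3] mov  r2, #0x5e → r2=0x5e
body[4] xor  r6, r4, r6 → r6=0x29
body[5] xor  r5, r1, r0 → r5=0x79
body[6] mov  r3, r0 → r3=0x71
body[7] add  r1, r2, #24 → r1=0x76
epilogue: pop r6=0x1f, sp=0x82
epilogue: pop r2=0x5f, sp=0x83
epilogue: pop r1=0x08, sp=0x84
r2 is callee-saved → restored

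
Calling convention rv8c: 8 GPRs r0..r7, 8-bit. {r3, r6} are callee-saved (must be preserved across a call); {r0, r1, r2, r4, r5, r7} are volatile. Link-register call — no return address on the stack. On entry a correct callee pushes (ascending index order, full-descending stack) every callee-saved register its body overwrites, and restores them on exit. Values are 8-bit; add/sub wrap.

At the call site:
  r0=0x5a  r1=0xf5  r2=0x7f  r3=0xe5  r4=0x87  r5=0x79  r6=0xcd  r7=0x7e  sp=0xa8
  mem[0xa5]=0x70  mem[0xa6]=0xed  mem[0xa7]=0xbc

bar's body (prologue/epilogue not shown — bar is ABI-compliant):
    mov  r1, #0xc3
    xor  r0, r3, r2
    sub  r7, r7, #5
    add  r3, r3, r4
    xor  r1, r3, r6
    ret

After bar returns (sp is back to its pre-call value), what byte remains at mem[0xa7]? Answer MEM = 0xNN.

prologue: push r3 → mem[0xa7]=0xe5, sp=0xa7
body[0] mov  r1, #0xc3 → r1=0xc3
body[1] xor  r0, r3, r2 → r0=0x9a
body[2] sub  r7, r7, #5 → r7=0x79
body[3] add  r3, r3, r4 → r3=0x6c
body[4] xor  r1, r3, r6 → r1=0xa1
epilogue: pop r3=0xe5, sp=0xa8
prologue pushed ['r3'] at ['0xa7']

MEM = 0xe5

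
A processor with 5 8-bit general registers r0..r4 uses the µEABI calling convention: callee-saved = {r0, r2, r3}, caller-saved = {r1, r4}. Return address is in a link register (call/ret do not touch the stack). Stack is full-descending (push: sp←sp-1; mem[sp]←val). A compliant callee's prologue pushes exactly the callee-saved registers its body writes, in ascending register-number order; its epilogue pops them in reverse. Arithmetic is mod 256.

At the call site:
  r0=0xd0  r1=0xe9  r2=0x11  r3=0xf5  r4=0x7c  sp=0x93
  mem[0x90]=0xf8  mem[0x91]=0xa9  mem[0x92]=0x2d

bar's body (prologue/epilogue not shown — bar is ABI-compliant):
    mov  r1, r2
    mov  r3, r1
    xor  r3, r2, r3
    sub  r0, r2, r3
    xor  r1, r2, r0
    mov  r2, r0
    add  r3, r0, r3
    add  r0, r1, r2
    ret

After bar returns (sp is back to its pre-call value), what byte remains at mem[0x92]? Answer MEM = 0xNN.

MEM = 0xd0

prologue: push r0 -> mem[0x92]=0xd0, sp=0x92
prologue: push r2 -> mem[0x91]=0x11, sp=0x91
prologue: push r3 -> mem[0x90]=0xf5, sp=0x90
body[0] mov  r1, r2 -> r1=0x11
body[1] mov  r3, r1 -> r3=0x11
body[2] xor  r3, r2, r3 -> r3=0x00
body[3] sub  r0, r2, r3 -> r0=0x11
body[4] xor  r1, r2, r0 -> r1=0x00
body[5] mov  r2, r0 -> r2=0x11
body[6] add  r3, r0, r3 -> r3=0x11
body[7] add  r0, r1, r2 -> r0=0x11
epilogue: pop r3=0xf5, sp=0x91
epilogue: pop r2=0x11, sp=0x92
epilogue: pop r0=0xd0, sp=0x93
prologue pushed ['r0', 'r2', 'r3'] at ['0x92', '0x91', '0x90']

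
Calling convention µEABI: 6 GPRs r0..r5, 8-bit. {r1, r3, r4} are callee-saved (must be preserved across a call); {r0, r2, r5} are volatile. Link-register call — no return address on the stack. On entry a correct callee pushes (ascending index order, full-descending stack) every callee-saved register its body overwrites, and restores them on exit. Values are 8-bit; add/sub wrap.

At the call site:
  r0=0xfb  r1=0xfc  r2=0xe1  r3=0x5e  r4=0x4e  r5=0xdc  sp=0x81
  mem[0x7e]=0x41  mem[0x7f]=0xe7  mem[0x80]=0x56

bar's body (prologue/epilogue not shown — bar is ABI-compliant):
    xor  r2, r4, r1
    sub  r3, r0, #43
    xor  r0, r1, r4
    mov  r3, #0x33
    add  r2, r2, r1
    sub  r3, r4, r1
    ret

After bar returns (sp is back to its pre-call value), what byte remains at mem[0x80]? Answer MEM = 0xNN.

MEM = 0x5e

prologue: push r3 -> mem[0x80]=0x5e, sp=0x80
body[0] xor  r2, r4, r1 -> r2=0xb2
body[1] sub  r3, r0, #43 -> r3=0xd0
body[2] xor  r0, r1, r4 -> r0=0xb2
body[3] mov  r3, #0x33 -> r3=0x33
body[4] add  r2, r2, r1 -> r2=0xae
body[5] sub  r3, r4, r1 -> r3=0x52
epilogue: pop r3=0x5e, sp=0x81
prologue pushed ['r3'] at ['0x80']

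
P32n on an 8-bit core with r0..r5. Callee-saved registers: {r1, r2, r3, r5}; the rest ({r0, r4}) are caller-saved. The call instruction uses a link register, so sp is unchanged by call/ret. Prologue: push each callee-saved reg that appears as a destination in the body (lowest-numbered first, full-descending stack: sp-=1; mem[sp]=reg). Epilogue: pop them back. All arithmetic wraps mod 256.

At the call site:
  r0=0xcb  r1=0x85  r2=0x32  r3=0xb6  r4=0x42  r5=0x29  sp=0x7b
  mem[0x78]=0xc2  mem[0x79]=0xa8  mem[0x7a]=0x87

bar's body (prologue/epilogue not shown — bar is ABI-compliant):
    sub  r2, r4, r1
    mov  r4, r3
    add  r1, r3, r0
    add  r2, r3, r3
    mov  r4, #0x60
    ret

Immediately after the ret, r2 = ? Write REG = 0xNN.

prologue: push r1 → mem[0x7a]=0x85, sp=0x7a
prologue: push r2 → mem[0x79]=0x32, sp=0x79
body[0] sub  r2, r4, r1 → r2=0xbd
body[1] mov  r4, r3 → r4=0xb6
body[2] add  r1, r3, r0 → r1=0x81
body[3] add  r2, r3, r3 → r2=0x6c
body[4] mov  r4, #0x60 → r4=0x60
epilogue: pop r2=0x32, sp=0x7a
epilogue: pop r1=0x85, sp=0x7b
r2 is callee-saved → restored

REG = 0x32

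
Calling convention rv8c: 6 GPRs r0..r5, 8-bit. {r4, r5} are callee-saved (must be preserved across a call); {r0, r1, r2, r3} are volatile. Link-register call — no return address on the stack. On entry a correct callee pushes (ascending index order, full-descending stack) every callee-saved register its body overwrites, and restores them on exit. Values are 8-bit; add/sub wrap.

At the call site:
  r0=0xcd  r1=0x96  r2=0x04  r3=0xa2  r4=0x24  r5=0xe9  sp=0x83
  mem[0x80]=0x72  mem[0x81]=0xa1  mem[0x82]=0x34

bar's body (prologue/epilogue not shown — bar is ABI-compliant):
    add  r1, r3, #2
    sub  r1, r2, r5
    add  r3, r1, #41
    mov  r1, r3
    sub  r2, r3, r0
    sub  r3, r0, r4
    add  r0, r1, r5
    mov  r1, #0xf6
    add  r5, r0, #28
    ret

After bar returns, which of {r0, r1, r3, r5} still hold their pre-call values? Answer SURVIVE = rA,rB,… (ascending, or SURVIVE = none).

prologue: push r5 -> mem[0x82]=0xe9, sp=0x82
body[0] add  r1, r3, #2 -> r1=0xa4
body[1] sub  r1, r2, r5 -> r1=0x1b
body[2] add  r3, r1, #41 -> r3=0x44
body[3] mov  r1, r3 -> r1=0x44
body[4] sub  r2, r3, r0 -> r2=0x77
body[5] sub  r3, r0, r4 -> r3=0xa9
body[6] add  r0, r1, r5 -> r0=0x2d
body[7] mov  r1, #0xf6 -> r1=0xf6
body[8] add  r5, r0, #28 -> r5=0x49
epilogue: pop r5=0xe9, sp=0x83
r0: caller-saved, written=True
r1: caller-saved, written=True
r3: caller-saved, written=True
r5: callee-saved, written=True

SURVIVE = r5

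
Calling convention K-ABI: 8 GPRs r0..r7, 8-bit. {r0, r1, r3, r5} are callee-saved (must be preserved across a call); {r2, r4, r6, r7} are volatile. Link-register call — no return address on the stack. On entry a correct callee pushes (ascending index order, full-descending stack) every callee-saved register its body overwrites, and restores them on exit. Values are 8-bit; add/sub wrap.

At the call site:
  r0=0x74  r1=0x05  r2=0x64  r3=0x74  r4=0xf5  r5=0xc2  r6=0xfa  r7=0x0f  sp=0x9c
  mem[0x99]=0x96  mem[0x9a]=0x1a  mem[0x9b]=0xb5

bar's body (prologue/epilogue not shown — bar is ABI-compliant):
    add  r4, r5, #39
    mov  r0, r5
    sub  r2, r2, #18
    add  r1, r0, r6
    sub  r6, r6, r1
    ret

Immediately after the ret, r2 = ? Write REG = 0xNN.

prologue: push r0 -> mem[0x9b]=0x74, sp=0x9b
prologue: push r1 -> mem[0x9a]=0x05, sp=0x9a
body[0] add  r4, r5, #39 -> r4=0xe9
body[1] mov  r0, r5 -> r0=0xc2
body[2] sub  r2, r2, #18 -> r2=0x52
body[3] add  r1, r0, r6 -> r1=0xbc
body[4] sub  r6, r6, r1 -> r6=0x3e
epilogue: pop r1=0x05, sp=0x9b
epilogue: pop r0=0x74, sp=0x9c
r2 is caller-saved -> body value

REG = 0x52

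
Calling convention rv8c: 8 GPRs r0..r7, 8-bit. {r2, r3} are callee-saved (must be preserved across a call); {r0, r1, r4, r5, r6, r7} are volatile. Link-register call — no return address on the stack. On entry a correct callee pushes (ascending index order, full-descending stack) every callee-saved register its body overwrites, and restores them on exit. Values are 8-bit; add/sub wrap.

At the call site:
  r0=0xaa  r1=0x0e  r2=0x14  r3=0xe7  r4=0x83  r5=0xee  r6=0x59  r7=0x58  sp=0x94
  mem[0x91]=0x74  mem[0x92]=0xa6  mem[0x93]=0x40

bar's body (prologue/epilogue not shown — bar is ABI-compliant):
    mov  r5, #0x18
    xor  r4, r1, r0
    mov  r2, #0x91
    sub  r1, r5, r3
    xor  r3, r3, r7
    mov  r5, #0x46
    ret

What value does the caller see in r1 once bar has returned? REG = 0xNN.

prologue: push r2 -> mem[0x93]=0x14, sp=0x93
prologue: push r3 -> mem[0x92]=0xe7, sp=0x92
body[0] mov  r5, #0x18 -> r5=0x18
body[1] xor  r4, r1, r0 -> r4=0xa4
body[2] mov  r2, #0x91 -> r2=0x91
body[3] sub  r1, r5, r3 -> r1=0x31
body[4] xor  r3, r3, r7 -> r3=0xbf
body[5] mov  r5, #0x46 -> r5=0x46
epilogue: pop r3=0xe7, sp=0x93
epilogue: pop r2=0x14, sp=0x94
r1 is caller-saved -> body value

REG = 0x31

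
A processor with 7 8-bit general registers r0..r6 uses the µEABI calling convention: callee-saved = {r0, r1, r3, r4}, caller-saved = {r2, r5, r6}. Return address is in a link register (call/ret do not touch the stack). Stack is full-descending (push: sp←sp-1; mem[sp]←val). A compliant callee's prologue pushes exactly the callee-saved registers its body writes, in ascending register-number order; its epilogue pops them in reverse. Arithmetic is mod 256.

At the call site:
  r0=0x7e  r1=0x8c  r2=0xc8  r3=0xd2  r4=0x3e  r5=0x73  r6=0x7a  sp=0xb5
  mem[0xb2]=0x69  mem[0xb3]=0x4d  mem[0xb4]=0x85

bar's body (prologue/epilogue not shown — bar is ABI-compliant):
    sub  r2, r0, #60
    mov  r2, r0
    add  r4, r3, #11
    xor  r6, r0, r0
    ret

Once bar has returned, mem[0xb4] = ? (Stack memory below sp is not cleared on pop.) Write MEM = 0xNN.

prologue: push r4 → mem[0xb4]=0x3e, sp=0xb4
body[0] sub  r2, r0, #60 → r2=0x42
body[1] mov  r2, r0 → r2=0x7e
body[2] add  r4, r3, #11 → r4=0xdd
body[3] xor  r6, r0, r0 → r6=0x00
epilogue: pop r4=0x3e, sp=0xb5
prologue pushed ['r4'] at ['0xb4']

MEM = 0x3e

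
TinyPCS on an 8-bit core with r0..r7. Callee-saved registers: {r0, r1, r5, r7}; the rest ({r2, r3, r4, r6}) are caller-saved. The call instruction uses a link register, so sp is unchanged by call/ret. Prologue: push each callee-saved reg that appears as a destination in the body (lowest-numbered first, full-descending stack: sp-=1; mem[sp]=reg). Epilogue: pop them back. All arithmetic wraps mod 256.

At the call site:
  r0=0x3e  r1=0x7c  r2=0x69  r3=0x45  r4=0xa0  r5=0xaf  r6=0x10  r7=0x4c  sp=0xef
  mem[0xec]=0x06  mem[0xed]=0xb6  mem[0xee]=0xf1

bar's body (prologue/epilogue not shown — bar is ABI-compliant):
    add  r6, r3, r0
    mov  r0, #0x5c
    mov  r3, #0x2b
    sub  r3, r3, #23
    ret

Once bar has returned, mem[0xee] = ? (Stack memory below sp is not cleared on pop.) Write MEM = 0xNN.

prologue: push r0 → mem[0xee]=0x3e, sp=0xee
body[0] add  r6, r3, r0 → r6=0x83
body[1] mov  r0, #0x5c → r0=0x5c
body[2] mov  r3, #0x2b → r3=0x2b
body[3] sub  r3, r3, #23 → r3=0x14
epilogue: pop r0=0x3e, sp=0xef
prologue pushed ['r0'] at ['0xee']

MEM = 0x3e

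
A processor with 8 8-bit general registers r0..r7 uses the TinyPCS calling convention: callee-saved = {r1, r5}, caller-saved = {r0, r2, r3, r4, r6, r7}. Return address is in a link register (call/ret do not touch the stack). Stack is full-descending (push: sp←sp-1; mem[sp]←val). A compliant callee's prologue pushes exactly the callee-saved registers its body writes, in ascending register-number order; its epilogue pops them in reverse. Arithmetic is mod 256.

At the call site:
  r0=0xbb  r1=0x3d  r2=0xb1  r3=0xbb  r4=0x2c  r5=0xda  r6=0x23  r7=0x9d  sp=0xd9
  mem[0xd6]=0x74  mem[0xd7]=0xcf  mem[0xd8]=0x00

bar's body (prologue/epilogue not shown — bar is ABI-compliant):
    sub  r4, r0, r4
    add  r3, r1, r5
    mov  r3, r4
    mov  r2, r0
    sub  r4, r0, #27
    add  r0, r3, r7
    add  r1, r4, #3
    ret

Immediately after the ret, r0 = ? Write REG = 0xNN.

REG = 0x2c

prologue: push r1 -> mem[0xd8]=0x3d, sp=0xd8
body[0] sub  r4, r0, r4 -> r4=0x8f
body[1] add  r3, r1, r5 -> r3=0x17
body[2] mov  r3, r4 -> r3=0x8f
body[3] mov  r2, r0 -> r2=0xbb
body[4] sub  r4, r0, #27 -> r4=0xa0
body[5] add  r0, r3, r7 -> r0=0x2c
body[6] add  r1, r4, #3 -> r1=0xa3
epilogue: pop r1=0x3d, sp=0xd9
r0 is caller-saved -> body value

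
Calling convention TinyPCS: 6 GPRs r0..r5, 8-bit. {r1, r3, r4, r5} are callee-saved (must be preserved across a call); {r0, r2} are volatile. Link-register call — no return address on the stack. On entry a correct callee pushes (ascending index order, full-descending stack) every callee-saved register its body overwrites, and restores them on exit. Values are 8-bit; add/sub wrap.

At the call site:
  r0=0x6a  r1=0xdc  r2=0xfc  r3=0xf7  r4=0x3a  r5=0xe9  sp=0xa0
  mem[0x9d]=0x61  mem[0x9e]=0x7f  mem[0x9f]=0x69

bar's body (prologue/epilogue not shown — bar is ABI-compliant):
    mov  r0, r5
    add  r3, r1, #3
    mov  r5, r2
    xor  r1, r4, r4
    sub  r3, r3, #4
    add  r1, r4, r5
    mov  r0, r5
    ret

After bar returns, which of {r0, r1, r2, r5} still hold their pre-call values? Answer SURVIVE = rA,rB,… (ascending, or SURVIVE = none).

SURVIVE = r1,r2,r5

prologue: push r1 → mem[0x9f]=0xdc, sp=0x9f
prologue: push r3 → mem[0x9e]=0xf7, sp=0x9e
prologue: push r5 → mem[0x9d]=0xe9, sp=0x9d
body[0] mov  r0, r5 → r0=0xe9
body[1] add  r3, r1, #3 → r3=0xdf
body[2] mov  r5, r2 → r5=0xfc
body[3] xor  r1, r4, r4 → r1=0x00
body[4] sub  r3, r3, #4 → r3=0xdb
body[5] add  r1, r4, r5 → r1=0x36
body[6] mov  r0, r5 → r0=0xfc
epilogue: pop r5=0xe9, sp=0x9e
epilogue: pop r3=0xf7, sp=0x9f
epilogue: pop r1=0xdc, sp=0xa0
r0: caller-saved, written=True
r1: callee-saved, written=True
r2: caller-saved, written=False
r5: callee-saved, written=True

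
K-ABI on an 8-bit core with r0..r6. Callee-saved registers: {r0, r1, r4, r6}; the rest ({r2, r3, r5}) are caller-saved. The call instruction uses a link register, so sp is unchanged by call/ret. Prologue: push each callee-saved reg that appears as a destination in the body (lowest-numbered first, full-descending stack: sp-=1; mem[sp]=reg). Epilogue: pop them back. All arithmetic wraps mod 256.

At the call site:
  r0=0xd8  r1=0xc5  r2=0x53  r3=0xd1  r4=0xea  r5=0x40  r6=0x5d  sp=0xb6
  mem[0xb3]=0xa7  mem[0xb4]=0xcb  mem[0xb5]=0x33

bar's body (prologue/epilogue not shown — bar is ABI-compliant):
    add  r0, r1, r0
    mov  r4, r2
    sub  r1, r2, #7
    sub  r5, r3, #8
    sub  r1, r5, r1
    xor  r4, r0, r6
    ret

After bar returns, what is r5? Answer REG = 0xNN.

REG = 0xc9

prologue: push r0 → mem[0xb5]=0xd8, sp=0xb5
prologue: push r1 → mem[0xb4]=0xc5, sp=0xb4
prologue: push r4 → mem[0xb3]=0xea, sp=0xb3
body[0] add  r0, r1, r0 → r0=0x9d
body[1] mov  r4, r2 → r4=0x53
body[2] sub  r1, r2, #7 → r1=0x4c
body[3] sub  r5, r3, #8 → r5=0xc9
body[4] sub  r1, r5, r1 → r1=0x7d
body[5] xor  r4, r0, r6 → r4=0xc0
epilogue: pop r4=0xea, sp=0xb4
epilogue: pop r1=0xc5, sp=0xb5
epilogue: pop r0=0xd8, sp=0xb6
r5 is caller-saved → body value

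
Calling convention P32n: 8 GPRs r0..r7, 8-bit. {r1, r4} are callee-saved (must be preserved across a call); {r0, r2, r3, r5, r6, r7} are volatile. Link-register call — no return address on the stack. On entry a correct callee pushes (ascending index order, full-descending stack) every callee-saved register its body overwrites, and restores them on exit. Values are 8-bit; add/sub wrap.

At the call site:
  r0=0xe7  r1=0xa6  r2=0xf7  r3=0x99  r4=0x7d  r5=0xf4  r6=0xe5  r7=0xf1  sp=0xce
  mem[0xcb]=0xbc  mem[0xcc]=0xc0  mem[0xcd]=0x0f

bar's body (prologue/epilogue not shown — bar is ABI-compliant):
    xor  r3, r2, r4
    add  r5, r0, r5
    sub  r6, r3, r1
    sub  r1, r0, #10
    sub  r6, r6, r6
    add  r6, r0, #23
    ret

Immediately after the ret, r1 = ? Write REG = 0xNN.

prologue: push r1 -> mem[0xcd]=0xa6, sp=0xcd
body[0] xor  r3, r2, r4 -> r3=0x8a
body[1] add  r5, r0, r5 -> r5=0xdb
body[2] sub  r6, r3, r1 -> r6=0xe4
body[3] sub  r1, r0, #10 -> r1=0xdd
body[4] sub  r6, r6, r6 -> r6=0x00
body[5] add  r6, r0, #23 -> r6=0xfe
epilogue: pop r1=0xa6, sp=0xce
r1 is callee-saved -> restored

REG = 0xa6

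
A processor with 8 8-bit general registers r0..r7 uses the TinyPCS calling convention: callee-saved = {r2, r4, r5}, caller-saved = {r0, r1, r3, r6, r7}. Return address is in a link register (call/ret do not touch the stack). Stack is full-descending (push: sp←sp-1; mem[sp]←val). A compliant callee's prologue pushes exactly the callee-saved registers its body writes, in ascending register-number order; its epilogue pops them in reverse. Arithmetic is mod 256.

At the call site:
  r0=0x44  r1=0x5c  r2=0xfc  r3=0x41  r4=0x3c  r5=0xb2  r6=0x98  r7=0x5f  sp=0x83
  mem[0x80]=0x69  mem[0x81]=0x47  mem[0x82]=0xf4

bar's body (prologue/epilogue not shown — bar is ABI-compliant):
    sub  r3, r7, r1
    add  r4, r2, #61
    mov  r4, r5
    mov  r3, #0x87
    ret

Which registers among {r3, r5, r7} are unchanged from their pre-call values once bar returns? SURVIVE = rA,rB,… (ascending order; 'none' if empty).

prologue: push r4 → mem[0x82]=0x3c, sp=0x82
body[0] sub  r3, r7, r1 → r3=0x03
body[1] add  r4, r2, #61 → r4=0x39
body[2] mov  r4, r5 → r4=0xb2
body[3] mov  r3, #0x87 → r3=0x87
epilogue: pop r4=0x3c, sp=0x83
r3: caller-saved, written=True
r5: callee-saved, written=False
r7: caller-saved, written=False

SURVIVE = r5,r7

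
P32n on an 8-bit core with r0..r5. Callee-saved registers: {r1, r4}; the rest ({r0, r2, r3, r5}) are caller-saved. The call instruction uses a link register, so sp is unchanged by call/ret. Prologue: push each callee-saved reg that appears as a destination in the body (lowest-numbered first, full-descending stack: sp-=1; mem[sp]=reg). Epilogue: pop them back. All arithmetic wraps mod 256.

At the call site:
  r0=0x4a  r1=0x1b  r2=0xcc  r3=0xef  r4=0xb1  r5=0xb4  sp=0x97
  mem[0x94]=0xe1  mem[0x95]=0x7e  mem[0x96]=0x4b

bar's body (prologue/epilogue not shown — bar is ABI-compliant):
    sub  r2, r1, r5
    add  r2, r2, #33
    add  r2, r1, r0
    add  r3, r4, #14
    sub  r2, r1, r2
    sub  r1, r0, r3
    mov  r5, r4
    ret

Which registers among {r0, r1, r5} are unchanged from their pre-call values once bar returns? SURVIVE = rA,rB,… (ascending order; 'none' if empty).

prologue: push r1 -> mem[0x96]=0x1b, sp=0x96
body[0] sub  r2, r1, r5 -> r2=0x67
body[1] add  r2, r2, #33 -> r2=0x88
body[2] add  r2, r1, r0 -> r2=0x65
body[3] add  r3, r4, #14 -> r3=0xbf
body[4] sub  r2, r1, r2 -> r2=0xb6
body[5] sub  r1, r0, r3 -> r1=0x8b
body[6] mov  r5, r4 -> r5=0xb1
epilogue: pop r1=0x1b, sp=0x97
r0: caller-saved, written=False
r1: callee-saved, written=True
r5: caller-saved, written=True

SURVIVE = r0,r1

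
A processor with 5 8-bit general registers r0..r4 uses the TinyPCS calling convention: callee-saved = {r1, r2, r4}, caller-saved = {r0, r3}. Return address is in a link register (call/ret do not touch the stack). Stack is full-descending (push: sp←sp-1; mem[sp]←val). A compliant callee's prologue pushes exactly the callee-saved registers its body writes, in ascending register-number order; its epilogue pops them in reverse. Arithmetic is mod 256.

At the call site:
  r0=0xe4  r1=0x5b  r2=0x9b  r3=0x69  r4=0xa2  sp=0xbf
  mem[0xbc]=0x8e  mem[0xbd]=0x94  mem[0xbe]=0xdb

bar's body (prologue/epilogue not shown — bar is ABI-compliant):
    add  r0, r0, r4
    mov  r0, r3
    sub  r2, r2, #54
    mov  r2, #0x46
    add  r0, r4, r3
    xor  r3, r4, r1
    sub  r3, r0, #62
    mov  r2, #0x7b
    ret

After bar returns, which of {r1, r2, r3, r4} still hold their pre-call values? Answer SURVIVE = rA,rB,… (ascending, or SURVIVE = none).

SURVIVE = r1,r2,r4

prologue: push r2 -> mem[0xbe]=0x9b, sp=0xbe
body[0] add  r0, r0, r4 -> r0=0x86
body[1] mov  r0, r3 -> r0=0x69
body[2] sub  r2, r2, #54 -> r2=0x65
body[3] mov  r2, #0x46 -> r2=0x46
body[4] add  r0, r4, r3 -> r0=0x0b
body[5] xor  r3, r4, r1 -> r3=0xf9
body[6] sub  r3, r0, #62 -> r3=0xcd
body[7] mov  r2, #0x7b -> r2=0x7b
epilogue: pop r2=0x9b, sp=0xbf
r1: callee-saved, written=False
r2: callee-saved, written=True
r3: caller-saved, written=True
r4: callee-saved, written=False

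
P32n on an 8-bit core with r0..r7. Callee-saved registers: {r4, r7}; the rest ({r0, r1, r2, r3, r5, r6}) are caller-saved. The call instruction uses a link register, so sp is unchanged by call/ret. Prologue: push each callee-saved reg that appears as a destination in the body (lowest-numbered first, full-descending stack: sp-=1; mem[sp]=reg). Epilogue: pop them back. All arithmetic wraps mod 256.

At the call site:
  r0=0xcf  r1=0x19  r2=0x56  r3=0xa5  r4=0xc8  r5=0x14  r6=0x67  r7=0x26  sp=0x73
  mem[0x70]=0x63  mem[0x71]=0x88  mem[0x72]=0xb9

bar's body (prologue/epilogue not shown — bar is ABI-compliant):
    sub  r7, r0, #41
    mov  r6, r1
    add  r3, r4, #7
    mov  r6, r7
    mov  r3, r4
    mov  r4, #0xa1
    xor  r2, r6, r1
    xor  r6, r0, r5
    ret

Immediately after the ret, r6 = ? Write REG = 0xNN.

REG = 0xdb

prologue: push r4 -> mem[0x72]=0xc8, sp=0x72
prologue: push r7 -> mem[0x71]=0x26, sp=0x71
body[0] sub  r7, r0, #41 -> r7=0xa6
body[1] mov  r6, r1 -> r6=0x19
body[2] add  r3, r4, #7 -> r3=0xcf
body[3] mov  r6, r7 -> r6=0xa6
body[4] mov  r3, r4 -> r3=0xc8
body[5] mov  r4, #0xa1 -> r4=0xa1
body[6] xor  r2, r6, r1 -> r2=0xbf
body[7] xor  r6, r0, r5 -> r6=0xdb
epilogue: pop r7=0x26, sp=0x72
epilogue: pop r4=0xc8, sp=0x73
r6 is caller-saved -> body value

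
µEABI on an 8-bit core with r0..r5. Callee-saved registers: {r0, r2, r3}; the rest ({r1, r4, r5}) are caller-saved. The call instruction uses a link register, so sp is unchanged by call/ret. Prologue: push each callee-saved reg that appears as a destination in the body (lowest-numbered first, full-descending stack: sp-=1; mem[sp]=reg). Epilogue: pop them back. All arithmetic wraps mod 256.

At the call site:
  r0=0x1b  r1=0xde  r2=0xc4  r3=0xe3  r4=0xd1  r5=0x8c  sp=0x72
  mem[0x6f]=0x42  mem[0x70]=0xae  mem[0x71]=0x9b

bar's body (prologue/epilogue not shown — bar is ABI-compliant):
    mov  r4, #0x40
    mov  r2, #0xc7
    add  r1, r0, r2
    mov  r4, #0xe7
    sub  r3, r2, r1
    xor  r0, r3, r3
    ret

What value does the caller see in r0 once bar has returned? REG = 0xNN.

prologue: push r0 → mem[0x71]=0x1b, sp=0x71
prologue: push r2 → mem[0x70]=0xc4, sp=0x70
prologue: push r3 → mem[0x6f]=0xe3, sp=0x6f
body[0] mov  r4, #0x40 → r4=0x40
body[1] mov  r2, #0xc7 → r2=0xc7
body[2] add  r1, r0, r2 → r1=0xe2
body[3] mov  r4, #0xe7 → r4=0xe7
body[4] sub  r3, r2, r1 → r3=0xe5
body[5] xor  r0, r3, r3 → r0=0x00
epilogue: pop r3=0xe3, sp=0x70
epilogue: pop r2=0xc4, sp=0x71
epilogue: pop r0=0x1b, sp=0x72
r0 is callee-saved → restored

REG = 0x1b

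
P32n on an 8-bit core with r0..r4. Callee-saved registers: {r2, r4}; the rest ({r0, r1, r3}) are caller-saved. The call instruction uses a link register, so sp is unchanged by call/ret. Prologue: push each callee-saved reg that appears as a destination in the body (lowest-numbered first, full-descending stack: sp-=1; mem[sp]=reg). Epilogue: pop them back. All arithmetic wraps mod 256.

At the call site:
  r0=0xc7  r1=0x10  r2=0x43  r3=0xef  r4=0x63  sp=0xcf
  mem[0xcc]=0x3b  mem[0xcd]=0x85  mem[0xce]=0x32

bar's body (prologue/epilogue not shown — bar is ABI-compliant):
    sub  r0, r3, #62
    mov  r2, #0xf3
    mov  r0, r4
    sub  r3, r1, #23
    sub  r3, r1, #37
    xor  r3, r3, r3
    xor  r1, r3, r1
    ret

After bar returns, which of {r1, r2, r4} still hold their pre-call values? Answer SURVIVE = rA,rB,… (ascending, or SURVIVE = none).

SURVIVE = r1,r2,r4

prologue: push r2 -> mem[0xce]=0x43, sp=0xce
body[0] sub  r0, r3, #62 -> r0=0xb1
body[1] mov  r2, #0xf3 -> r2=0xf3
body[2] mov  r0, r4 -> r0=0x63
body[3] sub  r3, r1, #23 -> r3=0xf9
body[4] sub  r3, r1, #37 -> r3=0xeb
body[5] xor  r3, r3, r3 -> r3=0x00
body[6] xor  r1, r3, r1 -> r1=0x10
epilogue: pop r2=0x43, sp=0xcf
r1: caller-saved, written=True
r2: callee-saved, written=True
r4: callee-saved, written=False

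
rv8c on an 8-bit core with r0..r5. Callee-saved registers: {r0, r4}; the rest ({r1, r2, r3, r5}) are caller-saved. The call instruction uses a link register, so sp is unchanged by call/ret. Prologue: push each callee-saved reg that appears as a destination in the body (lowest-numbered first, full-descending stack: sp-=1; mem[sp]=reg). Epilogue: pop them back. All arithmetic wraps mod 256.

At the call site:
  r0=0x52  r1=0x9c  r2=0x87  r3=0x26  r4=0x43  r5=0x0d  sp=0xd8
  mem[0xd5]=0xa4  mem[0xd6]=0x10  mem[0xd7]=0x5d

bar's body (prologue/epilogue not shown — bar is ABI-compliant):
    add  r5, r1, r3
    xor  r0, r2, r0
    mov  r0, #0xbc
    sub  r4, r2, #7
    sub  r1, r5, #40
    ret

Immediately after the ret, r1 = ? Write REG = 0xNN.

REG = 0x9a

prologue: push r0 → mem[0xd7]=0x52, sp=0xd7
prologue: push r4 → mem[0xd6]=0x43, sp=0xd6
body[0] add  r5, r1, r3 → r5=0xc2
body[1] xor  r0, r2, r0 → r0=0xd5
body[2] mov  r0, #0xbc → r0=0xbc
body[3] sub  r4, r2, #7 → r4=0x80
body[4] sub  r1, r5, #40 → r1=0x9a
epilogue: pop r4=0x43, sp=0xd7
epilogue: pop r0=0x52, sp=0xd8
r1 is caller-saved → body value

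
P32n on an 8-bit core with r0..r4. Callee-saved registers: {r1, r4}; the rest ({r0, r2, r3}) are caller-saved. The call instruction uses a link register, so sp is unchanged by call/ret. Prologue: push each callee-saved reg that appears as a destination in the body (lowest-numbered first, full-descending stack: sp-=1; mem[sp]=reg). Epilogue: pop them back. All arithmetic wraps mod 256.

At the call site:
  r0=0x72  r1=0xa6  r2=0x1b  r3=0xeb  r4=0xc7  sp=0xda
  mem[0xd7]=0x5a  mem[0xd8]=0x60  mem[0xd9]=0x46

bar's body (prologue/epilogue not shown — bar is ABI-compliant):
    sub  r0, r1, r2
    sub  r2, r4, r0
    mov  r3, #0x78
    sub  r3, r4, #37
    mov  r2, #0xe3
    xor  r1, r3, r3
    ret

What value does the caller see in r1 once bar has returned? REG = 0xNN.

REG = 0xa6

prologue: push r1 -> mem[0xd9]=0xa6, sp=0xd9
body[0] sub  r0, r1, r2 -> r0=0x8b
body[1] sub  r2, r4, r0 -> r2=0x3c
body[2] mov  r3, #0x78 -> r3=0x78
body[3] sub  r3, r4, #37 -> r3=0xa2
body[4] mov  r2, #0xe3 -> r2=0xe3
body[5] xor  r1, r3, r3 -> r1=0x00
epilogue: pop r1=0xa6, sp=0xda
r1 is callee-saved -> restored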